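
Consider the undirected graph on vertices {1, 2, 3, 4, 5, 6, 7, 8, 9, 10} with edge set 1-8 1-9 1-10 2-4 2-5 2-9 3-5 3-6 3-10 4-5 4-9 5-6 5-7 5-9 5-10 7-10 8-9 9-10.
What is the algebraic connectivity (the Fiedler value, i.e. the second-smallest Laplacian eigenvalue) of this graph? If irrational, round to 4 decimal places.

With the vertex order [1, 2, 3, 4, 5, 6, 7, 8, 9, 10], the degrees are [3, 3, 3, 3, 7, 2, 2, 2, 6, 5], giving D = diag(3, 3, 3, 3, 7, 2, 2, 2, 6, 5) and L = D - A. Computing the eigenvalues of L and sorting gives [0, 1.0542, 1.6131, 1.7308, 3.1141, 3.5969, 4, 5.6295, 7.1252, 8.1361]. The Fiedler value lambda_2 = 1.0542 is strictly positive, so the graph is connected. The eigenvalues sum to 36, which equals trace(L) = 2|E|. The largest eigenvalue, 8.1361, is at most the vertex count 10.

1.0542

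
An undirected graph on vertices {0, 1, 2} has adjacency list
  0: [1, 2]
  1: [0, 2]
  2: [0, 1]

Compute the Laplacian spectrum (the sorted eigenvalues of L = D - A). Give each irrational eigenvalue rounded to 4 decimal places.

[0, 3, 3]

Reading degrees in the order [0, 1, 2] gives [2, 2, 2]; set D = diag(2, 2, 2) and form L = D - A. L is symmetric positive semidefinite, so every eigenvalue is real and nonnegative. By the matrix-tree theorem the graph has (1/3) * product of the nonzero eigenvalues = 3 spanning trees. There is one zero in the spectrum, matching the 1 component.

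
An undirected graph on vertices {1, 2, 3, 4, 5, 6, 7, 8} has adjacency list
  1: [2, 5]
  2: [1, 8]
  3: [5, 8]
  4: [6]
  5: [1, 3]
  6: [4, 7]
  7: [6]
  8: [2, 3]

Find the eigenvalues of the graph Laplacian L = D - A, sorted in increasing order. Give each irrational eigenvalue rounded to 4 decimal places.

Reading degrees in the order [1, 2, 3, 4, 5, 6, 7, 8] gives [2, 2, 2, 1, 2, 2, 1, 2]; set D = diag(2, 2, 2, 1, 2, 2, 1, 2) and form L = D - A. The multiplicity of 0 as a Laplacian eigenvalue equals the number of connected components. The 2 zero eigenvalues correspond to the 2 connected components. The largest eigenvalue, 3.6180, is at most the vertex count 8.

[0, 0, 1, 1.3820, 1.3820, 3, 3.6180, 3.6180]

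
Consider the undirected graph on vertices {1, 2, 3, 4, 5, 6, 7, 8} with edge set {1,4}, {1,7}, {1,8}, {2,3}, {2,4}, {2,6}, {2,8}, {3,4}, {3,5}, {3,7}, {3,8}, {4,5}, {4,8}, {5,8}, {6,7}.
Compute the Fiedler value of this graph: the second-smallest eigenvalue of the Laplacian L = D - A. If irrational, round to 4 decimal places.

Each diagonal entry of L is the vertex degree and each off-diagonal entry is -1 where an edge is present, 0 otherwise; in the order [1, 2, 3, 4, 5, 6, 7, 8] the diagonal is [3, 4, 5, 5, 3, 2, 3, 5]. The smallest Laplacian eigenvalue is always 0. The next one, lambda_2 = 1.4859, measures how hard the graph is to disconnect: larger values mean better connectivity. The eigenvalues sum to 30, which equals trace(L) = 2|E|.

1.4859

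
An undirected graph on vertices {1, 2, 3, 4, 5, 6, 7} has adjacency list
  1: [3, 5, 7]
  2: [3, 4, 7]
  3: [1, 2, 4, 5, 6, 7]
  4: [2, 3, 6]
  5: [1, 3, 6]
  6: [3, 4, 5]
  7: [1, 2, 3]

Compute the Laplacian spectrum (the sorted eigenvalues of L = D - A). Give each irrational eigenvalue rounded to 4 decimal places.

Each diagonal entry of L is the vertex degree and each off-diagonal entry is -1 where an edge is present, 0 otherwise; in the order [1, 2, 3, 4, 5, 6, 7] the diagonal is [3, 3, 6, 3, 3, 3, 3]. L is symmetric positive semidefinite, so every eigenvalue is real and nonnegative. The eigenvalues sum to 24, which equals trace(L) = 2|E|.

[0, 2, 2, 4, 4, 5, 7]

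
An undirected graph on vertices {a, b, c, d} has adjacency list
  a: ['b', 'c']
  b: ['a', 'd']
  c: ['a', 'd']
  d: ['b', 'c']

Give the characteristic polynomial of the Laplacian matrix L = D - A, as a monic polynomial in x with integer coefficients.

x^4 - 8x^3 + 20x^2 - 16x

With the vertex order [a, b, c, d], the degrees are [2, 2, 2, 2], giving D = diag(2, 2, 2, 2) and L = D - A. The eigenvalues of L are [0, 2, 2, 4]; the characteristic polynomial is the product of (x - lambda_i), which multiplies out to x^4 - 8x^3 + 20x^2 - 16x. The coefficient of x^3 equals -trace(L) = -8, matching the sum of degrees. There is one zero in the spectrum, matching the 1 component. The largest eigenvalue, 4, is at most the vertex count 4.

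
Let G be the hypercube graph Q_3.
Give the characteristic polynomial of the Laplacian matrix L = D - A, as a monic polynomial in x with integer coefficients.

x^8 - 24x^7 + 240x^6 - 1296x^5 + 4080x^4 - 7488x^3 + 7424x^2 - 3072x

The graph has 8 vertices and degree multiset [3, 3, 3, 3, 3, 3, 3, 3]; D is the diagonal matrix of degrees and L = D - A. Computing det(xI - L) by cofactor expansion (or equivalently via sum-over-permutations) gives x^8 - 24x^7 + 240x^6 - 1296x^5 + 4080x^4 - 7488x^3 + 7424x^2 - 3072x. The coefficient of x^7 equals -trace(L) = -24, matching the sum of degrees. The largest eigenvalue, 6, is at most the vertex count 8. There is one zero in the spectrum, matching the 1 component.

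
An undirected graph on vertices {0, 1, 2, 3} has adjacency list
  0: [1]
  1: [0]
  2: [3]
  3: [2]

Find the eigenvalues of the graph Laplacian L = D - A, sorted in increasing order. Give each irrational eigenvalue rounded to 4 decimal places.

[0, 0, 2, 2]

With the vertex order [0, 1, 2, 3], the degrees are [1, 1, 1, 1], giving D = diag(1, 1, 1, 1) and L = D - A. Diagonalising L (or applying a numerical eigensolver to the 4x4 matrix) gives the spectrum above. The 2 zero eigenvalues correspond to the 2 connected components.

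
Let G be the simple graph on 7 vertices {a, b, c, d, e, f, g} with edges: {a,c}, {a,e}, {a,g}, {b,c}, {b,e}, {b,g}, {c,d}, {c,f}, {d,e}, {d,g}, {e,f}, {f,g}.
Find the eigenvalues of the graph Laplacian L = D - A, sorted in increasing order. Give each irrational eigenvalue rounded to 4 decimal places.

[0, 3, 3, 3, 4, 4, 7]

Reading degrees in the order [a, b, c, d, e, f, g] gives [3, 3, 4, 3, 4, 3, 4]; set D = diag(3, 3, 4, 3, 4, 3, 4) and form L = D - A. L is symmetric positive semidefinite, so every eigenvalue is real and nonnegative. The single zero eigenvalue shows the graph is connected. There is one zero in the spectrum, matching the 1 component.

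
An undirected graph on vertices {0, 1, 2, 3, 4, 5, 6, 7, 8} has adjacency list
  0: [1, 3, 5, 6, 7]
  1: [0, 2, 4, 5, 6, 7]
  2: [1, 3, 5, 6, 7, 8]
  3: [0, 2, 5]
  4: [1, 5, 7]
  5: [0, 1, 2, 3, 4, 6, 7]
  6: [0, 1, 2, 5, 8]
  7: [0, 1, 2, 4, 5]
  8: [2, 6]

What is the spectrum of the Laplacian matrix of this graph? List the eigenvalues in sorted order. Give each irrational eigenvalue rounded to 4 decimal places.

With the vertex order [0, 1, 2, 3, 4, 5, 6, 7, 8], the degrees are [5, 6, 6, 3, 3, 7, 5, 5, 2], giving D = diag(5, 6, 6, 3, 3, 7, 5, 5, 2) and L = D - A. Diagonalising L (or applying a numerical eigensolver to the 9x9 matrix) gives the spectrum above. The single zero eigenvalue shows the graph is connected.

[0, 1.6972, 2.5643, 3.8994, 5.3028, 5.6125, 7.0623, 7.7731, 8.0883]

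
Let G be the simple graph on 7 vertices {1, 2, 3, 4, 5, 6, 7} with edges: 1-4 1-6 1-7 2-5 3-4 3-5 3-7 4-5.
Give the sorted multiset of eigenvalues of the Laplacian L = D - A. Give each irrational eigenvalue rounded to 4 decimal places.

With the vertex order [1, 2, 3, 4, 5, 6, 7], the degrees are [3, 1, 3, 3, 3, 1, 2], giving D = diag(3, 1, 3, 3, 3, 1, 2) and L = D - A. Diagonalising L (or applying a numerical eigensolver to the 7x7 matrix) gives the spectrum above. By the matrix-tree theorem the graph has (1/7) * product of the nonzero eigenvalues = 11 spanning trees. The largest eigenvalue, 4.8944, is at most the vertex count 7.

[0, 0.5240, 1.0706, 2.0994, 3.0931, 4.3185, 4.8944]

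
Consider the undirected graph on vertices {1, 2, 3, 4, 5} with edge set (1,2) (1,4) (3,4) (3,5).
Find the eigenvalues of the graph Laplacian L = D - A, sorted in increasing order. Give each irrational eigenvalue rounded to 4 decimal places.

Reading degrees in the order [1, 2, 3, 4, 5] gives [2, 1, 2, 2, 1]; set D = diag(2, 1, 2, 2, 1) and form L = D - A. L is symmetric positive semidefinite, so every eigenvalue is real and nonnegative. There is one zero in the spectrum, matching the 1 component.

[0, 0.3820, 1.3820, 2.6180, 3.6180]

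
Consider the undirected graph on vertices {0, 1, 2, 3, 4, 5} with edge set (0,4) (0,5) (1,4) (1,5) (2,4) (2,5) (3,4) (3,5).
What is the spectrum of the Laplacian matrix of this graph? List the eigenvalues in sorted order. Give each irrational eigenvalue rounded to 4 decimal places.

[0, 2, 2, 2, 4, 6]

Reading degrees in the order [0, 1, 2, 3, 4, 5] gives [2, 2, 2, 2, 4, 4]; set D = diag(2, 2, 2, 2, 4, 4) and form L = D - A. Since every row of L sums to 0, the all-ones vector is in the kernel and 0 is an eigenvalue. The single zero eigenvalue shows the graph is connected.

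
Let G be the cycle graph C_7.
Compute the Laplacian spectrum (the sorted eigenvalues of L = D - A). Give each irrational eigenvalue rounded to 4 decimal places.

The graph has 7 vertices and degree multiset [2, 2, 2, 2, 2, 2, 2]; D is the diagonal matrix of degrees and L = D - A. The multiplicity of 0 as a Laplacian eigenvalue equals the number of connected components.

[0, 0.7530, 0.7530, 2.4450, 2.4450, 3.8019, 3.8019]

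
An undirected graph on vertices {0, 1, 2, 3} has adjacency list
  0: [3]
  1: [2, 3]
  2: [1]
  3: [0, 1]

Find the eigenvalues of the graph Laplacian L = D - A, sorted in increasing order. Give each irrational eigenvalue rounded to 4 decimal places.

[0, 0.5858, 2, 3.4142]

Each diagonal entry of L is the vertex degree and each off-diagonal entry is -1 where an edge is present, 0 otherwise; in the order [0, 1, 2, 3] the diagonal is [1, 2, 1, 2]. Since every row of L sums to 0, the all-ones vector is in the kernel and 0 is an eigenvalue.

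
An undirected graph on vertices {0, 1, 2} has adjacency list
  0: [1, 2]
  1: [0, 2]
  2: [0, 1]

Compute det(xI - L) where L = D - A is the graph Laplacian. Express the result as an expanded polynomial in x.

x^3 - 6x^2 + 9x

Reading degrees in the order [0, 1, 2] gives [2, 2, 2]; set D = diag(2, 2, 2) and form L = D - A. Computing det(xI - L) by cofactor expansion (or equivalently via sum-over-permutations) gives x^3 - 6x^2 + 9x. Since p(0) = det(-L) = 0, x divides p(x). There is one zero in the spectrum, matching the 1 component. The eigenvalues sum to 6, which equals trace(L) = 2|E|.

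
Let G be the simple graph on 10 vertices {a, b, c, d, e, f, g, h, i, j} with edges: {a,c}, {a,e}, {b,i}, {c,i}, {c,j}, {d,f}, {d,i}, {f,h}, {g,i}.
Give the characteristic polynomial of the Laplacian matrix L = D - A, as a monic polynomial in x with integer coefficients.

With the vertex order [a, b, c, d, e, f, g, h, i, j], the degrees are [2, 1, 3, 2, 1, 2, 1, 1, 4, 1], giving D = diag(2, 1, 3, 2, 1, 2, 1, 1, 4, 1) and L = D - A. L has integer entries, so p(x) = det(xI - L) has integer coefficients. Expanding the determinant yields x^10 - 18x^9 + 132x^8 - 514x^7 + 1161x^6 - 1562x^5 + 1238x^4 - 550x^3 + 122x^2 - 10x. The coefficient of x^9 equals -trace(L) = -18, matching the sum of degrees.

x^10 - 18x^9 + 132x^8 - 514x^7 + 1161x^6 - 1562x^5 + 1238x^4 - 550x^3 + 122x^2 - 10x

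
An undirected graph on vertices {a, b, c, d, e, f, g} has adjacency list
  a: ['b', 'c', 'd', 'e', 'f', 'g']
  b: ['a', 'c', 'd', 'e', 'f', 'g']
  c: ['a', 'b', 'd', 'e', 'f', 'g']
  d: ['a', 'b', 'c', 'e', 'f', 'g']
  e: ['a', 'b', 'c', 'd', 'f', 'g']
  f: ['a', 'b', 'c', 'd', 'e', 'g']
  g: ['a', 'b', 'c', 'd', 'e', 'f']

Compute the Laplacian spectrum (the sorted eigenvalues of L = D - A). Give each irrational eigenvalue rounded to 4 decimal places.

[0, 7, 7, 7, 7, 7, 7]

With the vertex order [a, b, c, d, e, f, g], the degrees are [6, 6, 6, 6, 6, 6, 6], giving D = diag(6, 6, 6, 6, 6, 6, 6) and L = D - A. L is symmetric positive semidefinite, so every eigenvalue is real and nonnegative. The largest eigenvalue, 7, is at most the vertex count 7.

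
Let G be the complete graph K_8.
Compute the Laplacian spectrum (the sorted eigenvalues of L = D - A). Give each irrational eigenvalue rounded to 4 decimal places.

The graph has 8 vertices and degree multiset [7, 7, 7, 7, 7, 7, 7, 7]; D is the diagonal matrix of degrees and L = D - A. L is symmetric positive semidefinite, so every eigenvalue is real and nonnegative. By the matrix-tree theorem the graph has (1/8) * product of the nonzero eigenvalues = 262144 spanning trees.

[0, 8, 8, 8, 8, 8, 8, 8]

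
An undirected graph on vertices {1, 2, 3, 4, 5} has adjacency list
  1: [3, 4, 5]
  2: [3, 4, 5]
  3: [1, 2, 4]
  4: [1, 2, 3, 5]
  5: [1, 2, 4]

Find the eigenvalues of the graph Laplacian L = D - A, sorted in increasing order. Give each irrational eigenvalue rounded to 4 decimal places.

[0, 3, 3, 5, 5]

With the vertex order [1, 2, 3, 4, 5], the degrees are [3, 3, 3, 4, 3], giving D = diag(3, 3, 3, 4, 3) and L = D - A. Since every row of L sums to 0, the all-ones vector is in the kernel and 0 is an eigenvalue. The largest eigenvalue, 5, is at most the vertex count 5. There is one zero in the spectrum, matching the 1 component.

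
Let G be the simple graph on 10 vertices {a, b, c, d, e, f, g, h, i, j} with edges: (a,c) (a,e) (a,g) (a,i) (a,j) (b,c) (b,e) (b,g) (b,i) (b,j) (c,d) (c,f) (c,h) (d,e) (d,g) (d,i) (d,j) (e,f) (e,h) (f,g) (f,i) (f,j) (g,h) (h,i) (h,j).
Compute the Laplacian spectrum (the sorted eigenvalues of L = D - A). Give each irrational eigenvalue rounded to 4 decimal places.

Each diagonal entry of L is the vertex degree and each off-diagonal entry is -1 where an edge is present, 0 otherwise; in the order [a, b, c, d, e, f, g, h, i, j] the diagonal is [5, 5, 5, 5, 5, 5, 5, 5, 5, 5]. The multiplicity of 0 as a Laplacian eigenvalue equals the number of connected components. The single zero eigenvalue shows the graph is connected.

[0, 5, 5, 5, 5, 5, 5, 5, 5, 10]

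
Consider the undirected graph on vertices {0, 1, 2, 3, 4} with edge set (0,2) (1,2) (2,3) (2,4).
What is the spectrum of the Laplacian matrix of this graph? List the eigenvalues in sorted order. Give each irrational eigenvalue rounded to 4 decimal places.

Each diagonal entry of L is the vertex degree and each off-diagonal entry is -1 where an edge is present, 0 otherwise; in the order [0, 1, 2, 3, 4] the diagonal is [1, 1, 4, 1, 1]. Since every row of L sums to 0, the all-ones vector is in the kernel and 0 is an eigenvalue. By the matrix-tree theorem the graph has (1/5) * product of the nonzero eigenvalues = 1 spanning tree.

[0, 1, 1, 1, 5]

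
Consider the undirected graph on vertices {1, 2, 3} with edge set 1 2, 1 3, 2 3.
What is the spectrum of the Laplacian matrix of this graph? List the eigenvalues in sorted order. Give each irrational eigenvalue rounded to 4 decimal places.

[0, 3, 3]

Each diagonal entry of L is the vertex degree and each off-diagonal entry is -1 where an edge is present, 0 otherwise; in the order [1, 2, 3] the diagonal is [2, 2, 2]. The multiplicity of 0 as a Laplacian eigenvalue equals the number of connected components. The single zero eigenvalue shows the graph is connected.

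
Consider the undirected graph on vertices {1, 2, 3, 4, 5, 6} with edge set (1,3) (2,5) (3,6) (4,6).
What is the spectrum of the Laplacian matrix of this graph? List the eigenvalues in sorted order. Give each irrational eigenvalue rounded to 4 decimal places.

[0, 0, 0.5858, 2, 2, 3.4142]

Each diagonal entry of L is the vertex degree and each off-diagonal entry is -1 where an edge is present, 0 otherwise; in the order [1, 2, 3, 4, 5, 6] the diagonal is [1, 1, 2, 1, 1, 2]. Diagonalising L (or applying a numerical eigensolver to the 6x6 matrix) gives the spectrum above. The 2 zero eigenvalues correspond to the 2 connected components. The largest eigenvalue, 3.4142, is at most the vertex count 6. The eigenvalues sum to 8, which equals trace(L) = 2|E|.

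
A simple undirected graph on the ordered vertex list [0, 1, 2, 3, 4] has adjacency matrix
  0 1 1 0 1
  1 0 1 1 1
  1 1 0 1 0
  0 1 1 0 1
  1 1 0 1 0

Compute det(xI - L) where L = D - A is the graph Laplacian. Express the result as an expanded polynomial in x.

Reading degrees in the order [0, 1, 2, 3, 4] gives [3, 4, 3, 3, 3]; set D = diag(3, 4, 3, 3, 3) and form L = D - A. L has integer entries, so p(x) = det(xI - L) has integer coefficients. Expanding the determinant yields x^5 - 16x^4 + 94x^3 - 240x^2 + 225x. The coefficient of x^4 equals -trace(L) = -16, matching the sum of degrees. The largest eigenvalue, 5, is at most the vertex count 5. The eigenvalues sum to 16, which equals trace(L) = 2|E|.

x^5 - 16x^4 + 94x^3 - 240x^2 + 225x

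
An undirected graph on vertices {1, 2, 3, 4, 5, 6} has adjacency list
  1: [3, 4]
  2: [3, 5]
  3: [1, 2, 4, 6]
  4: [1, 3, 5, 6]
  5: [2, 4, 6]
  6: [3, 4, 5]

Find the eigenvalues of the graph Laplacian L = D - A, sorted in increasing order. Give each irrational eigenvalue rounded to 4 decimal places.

[0, 1.6072, 2.3023, 3.6405, 4.8631, 5.5869]

Each diagonal entry of L is the vertex degree and each off-diagonal entry is -1 where an edge is present, 0 otherwise; in the order [1, 2, 3, 4, 5, 6] the diagonal is [2, 2, 4, 4, 3, 3]. Diagonalising L (or applying a numerical eigensolver to the 6x6 matrix) gives the spectrum above. The single zero eigenvalue shows the graph is connected. By the matrix-tree theorem the graph has (1/6) * product of the nonzero eigenvalues = 61 spanning trees. The eigenvalues sum to 18, which equals trace(L) = 2|E|.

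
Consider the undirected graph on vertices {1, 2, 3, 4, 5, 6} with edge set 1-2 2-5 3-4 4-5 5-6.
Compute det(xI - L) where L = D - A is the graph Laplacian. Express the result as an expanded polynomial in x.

x^6 - 10x^5 + 35x^4 - 52x^3 + 31x^2 - 6x

With the vertex order [1, 2, 3, 4, 5, 6], the degrees are [1, 2, 1, 2, 3, 1], giving D = diag(1, 2, 1, 2, 3, 1) and L = D - A. L has integer entries, so p(x) = det(xI - L) has integer coefficients. Expanding the determinant yields x^6 - 10x^5 + 35x^4 - 52x^3 + 31x^2 - 6x. Since p(0) = det(-L) = 0, x divides p(x). The largest eigenvalue, 4.3028, is at most the vertex count 6. There is one zero in the spectrum, matching the 1 component.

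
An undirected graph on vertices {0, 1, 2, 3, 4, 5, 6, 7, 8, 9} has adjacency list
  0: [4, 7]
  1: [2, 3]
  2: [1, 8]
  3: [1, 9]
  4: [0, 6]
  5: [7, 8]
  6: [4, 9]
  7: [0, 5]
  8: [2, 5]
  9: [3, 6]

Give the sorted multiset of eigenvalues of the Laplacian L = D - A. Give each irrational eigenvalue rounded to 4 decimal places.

Reading degrees in the order [0, 1, 2, 3, 4, 5, 6, 7, 8, 9] gives [2, 2, 2, 2, 2, 2, 2, 2, 2, 2]; set D = diag(2, 2, 2, 2, 2, 2, 2, 2, 2, 2) and form L = D - A. Since every row of L sums to 0, the all-ones vector is in the kernel and 0 is an eigenvalue. The single zero eigenvalue shows the graph is connected. The largest eigenvalue, 4, is at most the vertex count 10.

[0, 0.3820, 0.3820, 1.3820, 1.3820, 2.6180, 2.6180, 3.6180, 3.6180, 4]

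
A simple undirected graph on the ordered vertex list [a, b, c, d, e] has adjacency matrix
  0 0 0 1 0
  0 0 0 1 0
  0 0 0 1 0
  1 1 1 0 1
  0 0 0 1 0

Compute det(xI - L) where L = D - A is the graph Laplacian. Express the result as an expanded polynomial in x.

x^5 - 8x^4 + 18x^3 - 16x^2 + 5x

With the vertex order [a, b, c, d, e], the degrees are [1, 1, 1, 4, 1], giving D = diag(1, 1, 1, 4, 1) and L = D - A. The eigenvalues of L are [0, 1, 1, 1, 5]; the characteristic polynomial is the product of (x - lambda_i), which multiplies out to x^5 - 8x^4 + 18x^3 - 16x^2 + 5x. The coefficient of x^4 equals -trace(L) = -8, matching the sum of degrees. There is one zero in the spectrum, matching the 1 component. The largest eigenvalue, 5, is at most the vertex count 5.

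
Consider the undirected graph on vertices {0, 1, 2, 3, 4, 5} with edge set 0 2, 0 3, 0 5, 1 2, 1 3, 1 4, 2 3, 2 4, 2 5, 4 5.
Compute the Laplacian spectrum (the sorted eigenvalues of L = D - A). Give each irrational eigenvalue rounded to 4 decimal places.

Reading degrees in the order [0, 1, 2, 3, 4, 5] gives [3, 3, 5, 3, 3, 3]; set D = diag(3, 3, 5, 3, 3, 3) and form L = D - A. L is symmetric positive semidefinite, so every eigenvalue is real and nonnegative. The largest eigenvalue, 6, is at most the vertex count 6. By the matrix-tree theorem the graph has (1/6) * product of the nonzero eigenvalues = 121 spanning trees.

[0, 2.3820, 2.3820, 4.6180, 4.6180, 6]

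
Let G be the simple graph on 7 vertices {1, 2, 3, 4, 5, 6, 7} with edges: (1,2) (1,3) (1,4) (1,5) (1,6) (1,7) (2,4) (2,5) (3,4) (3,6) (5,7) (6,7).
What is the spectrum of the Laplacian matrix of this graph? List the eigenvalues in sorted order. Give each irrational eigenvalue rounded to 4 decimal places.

[0, 2, 2, 4, 4, 5, 7]

Reading degrees in the order [1, 2, 3, 4, 5, 6, 7] gives [6, 3, 3, 3, 3, 3, 3]; set D = diag(6, 3, 3, 3, 3, 3, 3) and form L = D - A. Diagonalising L (or applying a numerical eigensolver to the 7x7 matrix) gives the spectrum above. The single zero eigenvalue shows the graph is connected. The eigenvalues sum to 24, which equals trace(L) = 2|E|.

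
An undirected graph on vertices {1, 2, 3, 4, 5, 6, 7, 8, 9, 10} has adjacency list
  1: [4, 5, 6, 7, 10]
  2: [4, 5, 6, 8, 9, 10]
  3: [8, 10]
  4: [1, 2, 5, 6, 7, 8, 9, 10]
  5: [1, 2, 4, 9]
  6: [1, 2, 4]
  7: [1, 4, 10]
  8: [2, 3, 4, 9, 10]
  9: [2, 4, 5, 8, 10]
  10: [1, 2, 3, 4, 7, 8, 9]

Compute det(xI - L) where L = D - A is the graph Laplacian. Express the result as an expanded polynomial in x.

x^10 - 48x^9 + 997x^8 - 11736x^7 + 86073x^6 - 406796x^5 + 1235378x^4 - 2317430x^3 + 2428527x^2 - 1078830x

Each diagonal entry of L is the vertex degree and each off-diagonal entry is -1 where an edge is present, 0 otherwise; in the order [1, 2, 3, 4, 5, 6, 7, 8, 9, 10] the diagonal is [5, 6, 2, 8, 4, 3, 3, 5, 5, 7]. Computing det(xI - L) by cofactor expansion (or equivalently via sum-over-permutations) gives x^10 - 48x^9 + 997x^8 - 11736x^7 + 86073x^6 - 406796x^5 + 1235378x^4 - 2317430x^3 + 2428527x^2 - 1078830x. The constant term is 0 because L is singular (the all-ones vector lies in its kernel). The largest eigenvalue, 9.0616, is at most the vertex count 10.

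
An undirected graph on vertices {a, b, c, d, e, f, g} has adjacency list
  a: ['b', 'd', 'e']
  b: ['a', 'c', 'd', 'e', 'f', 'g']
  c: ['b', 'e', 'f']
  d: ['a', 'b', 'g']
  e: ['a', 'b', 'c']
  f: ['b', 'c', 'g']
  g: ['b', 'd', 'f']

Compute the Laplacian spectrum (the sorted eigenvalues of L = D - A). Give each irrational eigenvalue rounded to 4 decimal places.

[0, 2, 2, 4, 4, 5, 7]

With the vertex order [a, b, c, d, e, f, g], the degrees are [3, 6, 3, 3, 3, 3, 3], giving D = diag(3, 6, 3, 3, 3, 3, 3) and L = D - A. The multiplicity of 0 as a Laplacian eigenvalue equals the number of connected components. There is one zero in the spectrum, matching the 1 component.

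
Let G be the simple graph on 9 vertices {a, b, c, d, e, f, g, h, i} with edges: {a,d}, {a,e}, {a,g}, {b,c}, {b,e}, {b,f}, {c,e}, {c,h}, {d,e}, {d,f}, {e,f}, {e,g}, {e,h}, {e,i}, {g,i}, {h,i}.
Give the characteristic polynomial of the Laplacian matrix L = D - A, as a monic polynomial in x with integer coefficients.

Reading degrees in the order [a, b, c, d, e, f, g, h, i] gives [3, 3, 3, 3, 8, 3, 3, 3, 3]; set D = diag(3, 3, 3, 3, 8, 3, 3, 3, 3) and form L = D - A. Computing det(xI - L) by cofactor expansion (or equivalently via sum-over-permutations) gives x^9 - 32x^8 + 428x^7 - 3136x^6 + 13786x^5 - 37232x^4 + 60276x^3 - 53424x^2 + 19845x. The constant term is 0 because L is singular (the all-ones vector lies in its kernel). The largest eigenvalue, 9, is at most the vertex count 9. The eigenvalues sum to 32, which equals trace(L) = 2|E|.

x^9 - 32x^8 + 428x^7 - 3136x^6 + 13786x^5 - 37232x^4 + 60276x^3 - 53424x^2 + 19845x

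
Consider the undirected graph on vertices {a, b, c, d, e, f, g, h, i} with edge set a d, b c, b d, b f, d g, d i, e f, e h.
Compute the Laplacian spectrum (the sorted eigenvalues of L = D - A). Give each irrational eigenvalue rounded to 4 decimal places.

Reading degrees in the order [a, b, c, d, e, f, g, h, i] gives [1, 3, 1, 4, 2, 2, 1, 1, 1]; set D = diag(1, 3, 1, 4, 2, 2, 1, 1, 1) and form L = D - A. Since every row of L sums to 0, the all-ones vector is in the kernel and 0 is an eigenvalue. The single zero eigenvalue shows the graph is connected. There is one zero in the spectrum, matching the 1 component.

[0, 0.2022, 0.5693, 1, 1, 1.4124, 2.8273, 3.7046, 5.2842]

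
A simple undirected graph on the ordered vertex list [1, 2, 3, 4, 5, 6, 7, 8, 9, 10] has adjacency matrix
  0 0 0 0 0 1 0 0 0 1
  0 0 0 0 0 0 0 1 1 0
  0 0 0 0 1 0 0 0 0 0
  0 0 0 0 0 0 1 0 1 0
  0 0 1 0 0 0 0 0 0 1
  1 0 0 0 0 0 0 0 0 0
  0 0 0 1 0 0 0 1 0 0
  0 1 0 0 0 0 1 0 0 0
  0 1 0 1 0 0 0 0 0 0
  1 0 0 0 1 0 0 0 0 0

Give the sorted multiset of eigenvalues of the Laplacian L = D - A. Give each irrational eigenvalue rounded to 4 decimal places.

Reading degrees in the order [1, 2, 3, 4, 5, 6, 7, 8, 9, 10] gives [2, 2, 1, 2, 2, 1, 2, 2, 2, 2]; set D = diag(2, 2, 1, 2, 2, 1, 2, 2, 2, 2) and form L = D - A. The multiplicity of 0 as a Laplacian eigenvalue equals the number of connected components. The 2 zero eigenvalues correspond to the 2 connected components. There are 2 zeros in the spectrum, matching the 2 components. The eigenvalues sum to 18, which equals trace(L) = 2|E|.

[0, 0, 0.3820, 1.3820, 1.3820, 1.3820, 2.6180, 3.6180, 3.6180, 3.6180]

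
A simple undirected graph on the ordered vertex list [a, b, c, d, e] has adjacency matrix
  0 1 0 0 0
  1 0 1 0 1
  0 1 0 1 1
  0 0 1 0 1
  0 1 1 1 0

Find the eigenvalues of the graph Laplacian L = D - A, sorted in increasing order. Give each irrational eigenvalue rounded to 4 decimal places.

[0, 0.8299, 2.6889, 4, 4.4812]

Reading degrees in the order [a, b, c, d, e] gives [1, 3, 3, 2, 3]; set D = diag(1, 3, 3, 2, 3) and form L = D - A. Diagonalising L (or applying a numerical eigensolver to the 5x5 matrix) gives the spectrum above.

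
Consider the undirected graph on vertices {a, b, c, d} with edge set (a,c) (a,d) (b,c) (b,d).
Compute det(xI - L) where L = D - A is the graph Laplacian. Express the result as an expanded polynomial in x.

Each diagonal entry of L is the vertex degree and each off-diagonal entry is -1 where an edge is present, 0 otherwise; in the order [a, b, c, d] the diagonal is [2, 2, 2, 2]. L has integer entries, so p(x) = det(xI - L) has integer coefficients. Expanding the determinant yields x^4 - 8x^3 + 20x^2 - 16x. The coefficient of x^3 equals -trace(L) = -8, matching the sum of degrees. There is one zero in the spectrum, matching the 1 component.

x^4 - 8x^3 + 20x^2 - 16x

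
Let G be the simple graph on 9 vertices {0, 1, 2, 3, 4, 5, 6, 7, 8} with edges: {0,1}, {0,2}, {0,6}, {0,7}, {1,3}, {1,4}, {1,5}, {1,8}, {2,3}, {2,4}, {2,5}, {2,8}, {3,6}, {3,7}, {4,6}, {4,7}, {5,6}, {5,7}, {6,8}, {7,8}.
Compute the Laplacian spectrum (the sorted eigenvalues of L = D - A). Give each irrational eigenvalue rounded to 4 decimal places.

Each diagonal entry of L is the vertex degree and each off-diagonal entry is -1 where an edge is present, 0 otherwise; in the order [0, 1, 2, 3, 4, 5, 6, 7, 8] the diagonal is [4, 5, 5, 4, 4, 4, 5, 5, 4]. L is symmetric positive semidefinite, so every eigenvalue is real and nonnegative. There is one zero in the spectrum, matching the 1 component. The eigenvalues sum to 40, which equals trace(L) = 2|E|.

[0, 4, 4, 4, 4, 5, 5, 5, 9]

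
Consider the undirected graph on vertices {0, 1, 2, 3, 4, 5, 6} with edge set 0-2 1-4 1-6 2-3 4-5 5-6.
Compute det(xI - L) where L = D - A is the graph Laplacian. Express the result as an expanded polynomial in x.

x^7 - 12x^6 + 55x^5 - 120x^4 + 124x^3 - 48x^2

With the vertex order [0, 1, 2, 3, 4, 5, 6], the degrees are [1, 2, 2, 1, 2, 2, 2], giving D = diag(1, 2, 2, 1, 2, 2, 2) and L = D - A. L has integer entries, so p(x) = det(xI - L) has integer coefficients. Expanding the determinant yields x^7 - 12x^6 + 55x^5 - 120x^4 + 124x^3 - 48x^2. The constant term is 0 because L is singular (the all-ones vector lies in its kernel).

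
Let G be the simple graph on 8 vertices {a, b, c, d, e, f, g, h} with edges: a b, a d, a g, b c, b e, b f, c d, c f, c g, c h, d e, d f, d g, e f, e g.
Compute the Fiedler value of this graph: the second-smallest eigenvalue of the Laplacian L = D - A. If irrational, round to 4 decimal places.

0.9124

Reading degrees in the order [a, b, c, d, e, f, g, h] gives [3, 4, 5, 5, 4, 4, 4, 1]; set D = diag(3, 4, 5, 5, 4, 4, 4, 1) and form L = D - A. The smallest Laplacian eigenvalue is always 0. The next one, lambda_2 = 0.9124, measures how hard the graph is to disconnect: larger values mean better connectivity. There is one zero in the spectrum, matching the 1 component.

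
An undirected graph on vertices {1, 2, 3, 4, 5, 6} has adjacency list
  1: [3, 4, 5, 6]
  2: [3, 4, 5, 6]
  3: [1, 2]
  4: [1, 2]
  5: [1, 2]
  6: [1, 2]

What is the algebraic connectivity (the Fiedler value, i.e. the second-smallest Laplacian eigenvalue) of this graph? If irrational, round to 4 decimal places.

Reading degrees in the order [1, 2, 3, 4, 5, 6] gives [4, 4, 2, 2, 2, 2]; set D = diag(4, 4, 2, 2, 2, 2) and form L = D - A. The smallest Laplacian eigenvalue is always 0. The next one, lambda_2 = 2, measures how hard the graph is to disconnect: larger values mean better connectivity. The eigenvalues sum to 16, which equals trace(L) = 2|E|. By the matrix-tree theorem the graph has (1/6) * product of the nonzero eigenvalues = 32 spanning trees.

2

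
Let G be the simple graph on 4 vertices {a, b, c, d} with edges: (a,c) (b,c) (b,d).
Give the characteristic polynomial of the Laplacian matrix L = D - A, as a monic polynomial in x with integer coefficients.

With the vertex order [a, b, c, d], the degrees are [1, 2, 2, 1], giving D = diag(1, 2, 2, 1) and L = D - A. L has integer entries, so p(x) = det(xI - L) has integer coefficients. Expanding the determinant yields x^4 - 6x^3 + 10x^2 - 4x. The constant term is 0 because L is singular (the all-ones vector lies in its kernel). The largest eigenvalue, 3.4142, is at most the vertex count 4. By the matrix-tree theorem the graph has (1/4) * product of the nonzero eigenvalues = 1 spanning tree.

x^4 - 6x^3 + 10x^2 - 4x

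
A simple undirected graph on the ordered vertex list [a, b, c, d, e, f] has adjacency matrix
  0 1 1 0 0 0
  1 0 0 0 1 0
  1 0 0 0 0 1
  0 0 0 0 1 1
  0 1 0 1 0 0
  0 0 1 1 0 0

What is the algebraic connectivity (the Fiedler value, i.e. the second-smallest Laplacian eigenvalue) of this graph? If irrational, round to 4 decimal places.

Each diagonal entry of L is the vertex degree and each off-diagonal entry is -1 where an edge is present, 0 otherwise; in the order [a, b, c, d, e, f] the diagonal is [2, 2, 2, 2, 2, 2]. The sorted Laplacian eigenvalues are [0, 1, 1, 3, 3, 4]; the algebraic connectivity is the second entry, 1. There is one zero in the spectrum, matching the 1 component.

1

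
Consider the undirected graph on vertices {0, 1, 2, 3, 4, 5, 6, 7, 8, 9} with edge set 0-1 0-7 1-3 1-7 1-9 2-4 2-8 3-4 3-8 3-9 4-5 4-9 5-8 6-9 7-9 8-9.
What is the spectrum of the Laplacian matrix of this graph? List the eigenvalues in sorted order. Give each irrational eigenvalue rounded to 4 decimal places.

[0, 0.7530, 0.9115, 2, 2.6300, 3.5655, 4, 4.8131, 5.9551, 7.3718]

With the vertex order [0, 1, 2, 3, 4, 5, 6, 7, 8, 9], the degrees are [2, 4, 2, 4, 4, 2, 1, 3, 4, 6], giving D = diag(2, 4, 2, 4, 4, 2, 1, 3, 4, 6) and L = D - A. The multiplicity of 0 as a Laplacian eigenvalue equals the number of connected components.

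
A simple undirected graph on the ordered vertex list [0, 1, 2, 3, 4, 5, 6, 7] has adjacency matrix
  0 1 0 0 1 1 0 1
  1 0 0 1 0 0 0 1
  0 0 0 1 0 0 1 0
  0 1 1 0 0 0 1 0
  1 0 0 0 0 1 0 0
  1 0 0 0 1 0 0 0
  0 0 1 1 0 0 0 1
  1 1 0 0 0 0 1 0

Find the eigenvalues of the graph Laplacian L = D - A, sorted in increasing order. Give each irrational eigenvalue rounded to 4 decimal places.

Each diagonal entry of L is the vertex degree and each off-diagonal entry is -1 where an edge is present, 0 otherwise; in the order [0, 1, 2, 3, 4, 5, 6, 7] the diagonal is [4, 3, 2, 3, 2, 2, 3, 3]. The multiplicity of 0 as a Laplacian eigenvalue equals the number of connected components. There is one zero in the spectrum, matching the 1 component. The eigenvalues sum to 22, which equals trace(L) = 2|E|.

[0, 0.4965, 1.7356, 3, 3, 3.5767, 5, 5.1912]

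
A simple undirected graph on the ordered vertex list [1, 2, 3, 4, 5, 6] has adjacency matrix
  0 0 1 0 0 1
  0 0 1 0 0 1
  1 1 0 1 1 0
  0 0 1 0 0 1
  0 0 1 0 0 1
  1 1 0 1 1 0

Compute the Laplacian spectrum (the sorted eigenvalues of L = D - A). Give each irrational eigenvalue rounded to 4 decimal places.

[0, 2, 2, 2, 4, 6]

With the vertex order [1, 2, 3, 4, 5, 6], the degrees are [2, 2, 4, 2, 2, 4], giving D = diag(2, 2, 4, 2, 2, 4) and L = D - A. Since every row of L sums to 0, the all-ones vector is in the kernel and 0 is an eigenvalue. There is one zero in the spectrum, matching the 1 component. By the matrix-tree theorem the graph has (1/6) * product of the nonzero eigenvalues = 32 spanning trees.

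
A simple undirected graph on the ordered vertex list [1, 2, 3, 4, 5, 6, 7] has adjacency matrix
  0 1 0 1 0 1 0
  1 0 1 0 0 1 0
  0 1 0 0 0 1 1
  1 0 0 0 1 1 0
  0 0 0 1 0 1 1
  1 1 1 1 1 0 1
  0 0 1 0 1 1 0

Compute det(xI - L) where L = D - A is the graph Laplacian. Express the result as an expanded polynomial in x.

x^7 - 24x^6 + 231x^5 - 1140x^4 + 3036x^3 - 4128x^2 + 2240x

Each diagonal entry of L is the vertex degree and each off-diagonal entry is -1 where an edge is present, 0 otherwise; in the order [1, 2, 3, 4, 5, 6, 7] the diagonal is [3, 3, 3, 3, 3, 6, 3]. Computing det(xI - L) by cofactor expansion (or equivalently via sum-over-permutations) gives x^7 - 24x^6 + 231x^5 - 1140x^4 + 3036x^3 - 4128x^2 + 2240x. Since p(0) = det(-L) = 0, x divides p(x). The largest eigenvalue, 7, is at most the vertex count 7.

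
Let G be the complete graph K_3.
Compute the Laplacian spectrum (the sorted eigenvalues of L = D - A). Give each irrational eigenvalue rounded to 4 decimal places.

[0, 3, 3]

The graph has 3 vertices and degree multiset [2, 2, 2]; D is the diagonal matrix of degrees and L = D - A. The multiplicity of 0 as a Laplacian eigenvalue equals the number of connected components. The single zero eigenvalue shows the graph is connected.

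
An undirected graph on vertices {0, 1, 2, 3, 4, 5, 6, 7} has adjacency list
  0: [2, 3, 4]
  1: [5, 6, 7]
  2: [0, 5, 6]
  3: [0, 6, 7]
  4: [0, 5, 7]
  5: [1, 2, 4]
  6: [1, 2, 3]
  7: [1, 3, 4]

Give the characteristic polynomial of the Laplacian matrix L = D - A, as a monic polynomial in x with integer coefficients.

Each diagonal entry of L is the vertex degree and each off-diagonal entry is -1 where an edge is present, 0 otherwise; in the order [0, 1, 2, 3, 4, 5, 6, 7] the diagonal is [3, 3, 3, 3, 3, 3, 3, 3]. L has integer entries, so p(x) = det(xI - L) has integer coefficients. Expanding the determinant yields x^8 - 24x^7 + 240x^6 - 1296x^5 + 4080x^4 - 7488x^3 + 7424x^2 - 3072x. Since p(0) = det(-L) = 0, x divides p(x). By the matrix-tree theorem the graph has (1/8) * product of the nonzero eigenvalues = 384 spanning trees.

x^8 - 24x^7 + 240x^6 - 1296x^5 + 4080x^4 - 7488x^3 + 7424x^2 - 3072x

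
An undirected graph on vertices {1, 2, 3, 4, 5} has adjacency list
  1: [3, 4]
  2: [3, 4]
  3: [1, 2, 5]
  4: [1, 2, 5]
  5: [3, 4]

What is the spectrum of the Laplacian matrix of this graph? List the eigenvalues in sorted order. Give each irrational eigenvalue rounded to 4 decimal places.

Reading degrees in the order [1, 2, 3, 4, 5] gives [2, 2, 3, 3, 2]; set D = diag(2, 2, 3, 3, 2) and form L = D - A. Diagonalising L (or applying a numerical eigensolver to the 5x5 matrix) gives the spectrum above. The largest eigenvalue, 5, is at most the vertex count 5.

[0, 2, 2, 3, 5]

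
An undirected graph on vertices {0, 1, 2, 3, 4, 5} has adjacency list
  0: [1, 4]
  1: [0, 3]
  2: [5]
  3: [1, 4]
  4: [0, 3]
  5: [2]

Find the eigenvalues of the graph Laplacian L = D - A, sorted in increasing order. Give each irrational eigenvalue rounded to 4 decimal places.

[0, 0, 2, 2, 2, 4]

Each diagonal entry of L is the vertex degree and each off-diagonal entry is -1 where an edge is present, 0 otherwise; in the order [0, 1, 2, 3, 4, 5] the diagonal is [2, 2, 1, 2, 2, 1]. The multiplicity of 0 as a Laplacian eigenvalue equals the number of connected components. The 2 zero eigenvalues correspond to the 2 connected components.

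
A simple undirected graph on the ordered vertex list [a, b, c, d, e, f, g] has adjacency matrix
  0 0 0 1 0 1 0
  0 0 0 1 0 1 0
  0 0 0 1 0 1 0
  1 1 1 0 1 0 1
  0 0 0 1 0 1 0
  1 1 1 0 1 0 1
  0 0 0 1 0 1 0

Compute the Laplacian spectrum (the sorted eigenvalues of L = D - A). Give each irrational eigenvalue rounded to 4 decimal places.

[0, 2, 2, 2, 2, 5, 7]

Reading degrees in the order [a, b, c, d, e, f, g] gives [2, 2, 2, 5, 2, 5, 2]; set D = diag(2, 2, 2, 5, 2, 5, 2) and form L = D - A. Diagonalising L (or applying a numerical eigensolver to the 7x7 matrix) gives the spectrum above. The eigenvalues sum to 20, which equals trace(L) = 2|E|.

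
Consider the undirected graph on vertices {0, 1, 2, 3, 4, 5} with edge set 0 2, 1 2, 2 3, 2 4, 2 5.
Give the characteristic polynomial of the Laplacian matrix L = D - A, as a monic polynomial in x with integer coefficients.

Reading degrees in the order [0, 1, 2, 3, 4, 5] gives [1, 1, 5, 1, 1, 1]; set D = diag(1, 1, 5, 1, 1, 1) and form L = D - A. The eigenvalues of L are [0, 1, 1, 1, 1, 6]; the characteristic polynomial is the product of (x - lambda_i), which multiplies out to x^6 - 10x^5 + 30x^4 - 40x^3 + 25x^2 - 6x. Since p(0) = det(-L) = 0, x divides p(x). There is one zero in the spectrum, matching the 1 component.

x^6 - 10x^5 + 30x^4 - 40x^3 + 25x^2 - 6x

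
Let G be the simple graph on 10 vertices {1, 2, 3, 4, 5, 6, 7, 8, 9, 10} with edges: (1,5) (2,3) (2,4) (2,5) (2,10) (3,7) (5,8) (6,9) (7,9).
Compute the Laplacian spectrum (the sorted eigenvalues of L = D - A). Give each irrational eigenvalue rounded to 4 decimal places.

Reading degrees in the order [1, 2, 3, 4, 5, 6, 7, 8, 9, 10] gives [1, 4, 2, 1, 3, 1, 2, 1, 2, 1]; set D = diag(1, 4, 2, 1, 3, 1, 2, 1, 2, 1) and form L = D - A. L is symmetric positive semidefinite, so every eigenvalue is real and nonnegative. The single zero eigenvalue shows the graph is connected. The largest eigenvalue, 5.3305, is at most the vertex count 10. By the matrix-tree theorem the graph has (1/10) * product of the nonzero eigenvalues = 1 spanning tree.

[0, 0.1592, 0.4563, 1, 1, 1, 2.2121, 3.2583, 3.5836, 5.3305]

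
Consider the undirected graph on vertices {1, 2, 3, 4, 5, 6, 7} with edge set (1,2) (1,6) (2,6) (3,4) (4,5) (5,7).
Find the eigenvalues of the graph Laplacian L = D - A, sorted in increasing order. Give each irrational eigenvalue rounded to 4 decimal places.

With the vertex order [1, 2, 3, 4, 5, 6, 7], the degrees are [2, 2, 1, 2, 2, 2, 1], giving D = diag(2, 2, 1, 2, 2, 2, 1) and L = D - A. The multiplicity of 0 as a Laplacian eigenvalue equals the number of connected components. The 2 zero eigenvalues correspond to the 2 connected components. There are 2 zeros in the spectrum, matching the 2 components.

[0, 0, 0.5858, 2, 3, 3, 3.4142]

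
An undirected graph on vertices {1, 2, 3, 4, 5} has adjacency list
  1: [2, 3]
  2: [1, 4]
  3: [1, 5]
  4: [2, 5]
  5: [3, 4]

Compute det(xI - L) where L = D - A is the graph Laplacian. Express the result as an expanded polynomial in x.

x^5 - 10x^4 + 35x^3 - 50x^2 + 25x

With the vertex order [1, 2, 3, 4, 5], the degrees are [2, 2, 2, 2, 2], giving D = diag(2, 2, 2, 2, 2) and L = D - A. L has integer entries, so p(x) = det(xI - L) has integer coefficients. Expanding the determinant yields x^5 - 10x^4 + 35x^3 - 50x^2 + 25x. The constant term is 0 because L is singular (the all-ones vector lies in its kernel). The largest eigenvalue, 3.6180, is at most the vertex count 5.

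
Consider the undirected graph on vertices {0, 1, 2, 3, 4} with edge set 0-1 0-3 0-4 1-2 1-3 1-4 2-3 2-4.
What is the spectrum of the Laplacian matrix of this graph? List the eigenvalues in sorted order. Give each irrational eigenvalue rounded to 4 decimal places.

Reading degrees in the order [0, 1, 2, 3, 4] gives [3, 4, 3, 3, 3]; set D = diag(3, 4, 3, 3, 3) and form L = D - A. Since every row of L sums to 0, the all-ones vector is in the kernel and 0 is an eigenvalue. The single zero eigenvalue shows the graph is connected.

[0, 3, 3, 5, 5]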